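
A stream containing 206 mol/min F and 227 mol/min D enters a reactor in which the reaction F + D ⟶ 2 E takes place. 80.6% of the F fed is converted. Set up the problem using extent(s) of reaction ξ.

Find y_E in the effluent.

0.767

F reacted = 0.806 × 206 = 166 mol/min; ν_F = −1, so ξ = 166/1 = 166 mol/min.
Outlet amounts (n = n₀ + ν ξ):
  F: 206 − 1(166) = 39.96
  D: 227 − 1(166) = 60.96
  E: 0 + 2(166) = 332.1
Total out = 433 mol/min; y_E = 332.1 / 433 = 0.7669.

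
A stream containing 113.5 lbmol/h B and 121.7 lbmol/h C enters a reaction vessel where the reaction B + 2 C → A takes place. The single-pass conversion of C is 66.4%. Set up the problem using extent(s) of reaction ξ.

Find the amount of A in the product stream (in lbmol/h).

40.4 lbmol/h

C reacted = 0.664 × 121.7 = 80.81 lbmol/h; ν_C = −2, so ξ = 80.81/2 = 40.4 lbmol/h.
Outlet amounts (n = n₀ + ν ξ):
  B: 113.5 − 1(40.4) = 73.1
  C: 121.7 − 2(40.4) = 40.89
  A: 0 + 1(40.4) = 40.4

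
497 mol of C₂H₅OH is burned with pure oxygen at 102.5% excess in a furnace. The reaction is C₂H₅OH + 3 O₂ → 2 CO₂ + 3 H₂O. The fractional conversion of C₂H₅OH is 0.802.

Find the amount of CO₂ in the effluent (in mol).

797 mol

Stoichiometric O₂ = 3 × 497 = 1491 mol; O₂ fed = 1491 × 2.025 = 3019 mol.
Fuel reacted = 0.802 × 497 → ξ = 398.6 mol.
Outlet (n = n₀ + ν ξ):
  C₂H₅OH: 497 − 1(398.6) = 98.41
  O₂: 3019 − 3(398.6) = 1823
  CO₂: 0 + 2(398.6) = 797.2
  H₂O: 0 + 3(398.6) = 1196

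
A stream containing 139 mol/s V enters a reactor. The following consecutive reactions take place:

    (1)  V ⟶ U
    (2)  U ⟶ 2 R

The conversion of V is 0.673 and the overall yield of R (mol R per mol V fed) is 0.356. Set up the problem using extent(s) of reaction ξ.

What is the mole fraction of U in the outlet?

0.42

Conversion of V: V consumed = 1ξ₁ = 0.673 × 139 → ξ₁ = 93.55 mol/s.
Yield of R: 2ξ₂ / 139 = 0.356 → ξ₂ = 24.74 mol/s.
Outlet amounts (n = n₀ + Σ ν·ξ):
  V: 139 − 1(93.55) = 45.45
  U: 0 + 1(93.55) − 1(24.74) = 68.81
  R: 0 + 2(24.74) = 49.48
Total out = 163.7 mol/s; y_U = 68.81 / 163.7 = 0.4202.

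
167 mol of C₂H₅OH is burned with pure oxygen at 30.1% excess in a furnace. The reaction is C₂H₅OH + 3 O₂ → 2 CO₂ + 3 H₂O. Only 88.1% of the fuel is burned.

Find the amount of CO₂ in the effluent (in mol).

Stoichiometric O₂ = 3 × 167 = 501 mol; O₂ fed = 501 × 1.301 = 651.8 mol.
Fuel reacted = 0.881 × 167 → ξ = 147.1 mol.
Outlet (n = n₀ + ν ξ):
  C₂H₅OH: 167 − 1(147.1) = 19.87
  O₂: 651.8 − 3(147.1) = 210.4
  CO₂: 0 + 2(147.1) = 294.3
  H₂O: 0 + 3(147.1) = 441.4

294 mol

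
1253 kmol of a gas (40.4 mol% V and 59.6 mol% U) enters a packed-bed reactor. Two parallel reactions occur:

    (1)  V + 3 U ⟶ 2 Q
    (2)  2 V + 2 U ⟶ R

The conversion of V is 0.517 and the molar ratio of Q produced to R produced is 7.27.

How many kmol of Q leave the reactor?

338 kmol

Conversion of V: V consumed = 0.517 × 506.2 = 261.7 kmol = 1ξ₁ + 2ξ₂.
Selectivity: 2ξ₁ / (1ξ₂) = 7.27 → ξ₁ = 3.635 ξ₂.
Substitute: (1·3.635 + 2) ξ₂ = 261.7 → ξ₂ = 46.44 kmol, ξ₁ = 168.8 kmol.
Outlet amounts (n = n₀ + Σ ν·ξ):
  V: 506.2 − 1(168.8) − 2(46.44) = 244.5
  U: 746.8 − 3(168.8) − 2(46.44) = 147.4
  Q: 0 + 2(168.8) = 337.6
  R: 0 + 1(46.44) = 46.44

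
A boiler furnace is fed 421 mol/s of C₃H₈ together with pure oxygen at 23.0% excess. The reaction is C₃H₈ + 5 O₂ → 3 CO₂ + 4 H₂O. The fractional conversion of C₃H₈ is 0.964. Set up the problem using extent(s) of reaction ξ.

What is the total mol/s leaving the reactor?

3420 mol/s

Stoichiometric O₂ = 5 × 421 = 2105 mol/s; O₂ fed = 2105 × 1.230 = 2589 mol/s.
Fuel reacted = 0.964 × 421 → ξ = 405.8 mol/s.
Outlet (n = n₀ + ν ξ):
  C₃H₈: 421 − 1(405.8) = 15.16
  O₂: 2589 − 5(405.8) = 559.9
  CO₂: 0 + 3(405.8) = 1218
  H₂O: 0 + 4(405.8) = 1623
Total out = 15.16 + 559.9 + 1218 + 1623 = 3416 mol/s.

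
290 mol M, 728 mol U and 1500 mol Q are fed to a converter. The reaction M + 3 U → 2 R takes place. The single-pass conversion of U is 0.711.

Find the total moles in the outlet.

U reacted = 0.711 × 728 = 517.6 mol; ν_U = −3, so ξ = 517.6/3 = 172.5 mol.
Outlet amounts (n = n₀ + ν ξ):
  M: 290 − 1(172.5) = 117.5
  U: 728 − 3(172.5) = 210.4
  R: 0 + 2(172.5) = 345.1
  Q: 1500 (inert)
Total out = 117.5 + 210.4 + 345.1 + 1500 = 2173 mol.

2170 mol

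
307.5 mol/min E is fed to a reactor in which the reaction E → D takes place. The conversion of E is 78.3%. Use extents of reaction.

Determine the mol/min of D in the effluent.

241 mol/min

E reacted = 0.783 × 307.5 = 240.8 mol/min; ν_E = −1, so ξ = 240.8/1 = 240.8 mol/min.
Outlet amounts (n = n₀ + ν ξ):
  E: 307.5 − 1(240.8) = 66.73
  D: 0 + 1(240.8) = 240.8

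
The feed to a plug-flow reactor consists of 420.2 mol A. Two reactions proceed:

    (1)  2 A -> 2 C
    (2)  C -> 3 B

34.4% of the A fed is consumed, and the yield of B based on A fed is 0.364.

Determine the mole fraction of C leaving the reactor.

Conversion of A: A consumed = 2ξ₁ = 0.344 × 420.2 → ξ₁ = 72.27 mol.
Yield of B: 3ξ₂ / 420.2 = 0.364 → ξ₂ = 50.98 mol.
Outlet amounts (n = n₀ + Σ ν·ξ):
  A: 420.2 − 2(72.27) = 275.7
  C: 0 + 2(72.27) − 1(50.98) = 93.56
  B: 0 + 3(50.98) = 153
Total out = 522.2 mol; y_C = 93.56 / 522.2 = 0.1792.

0.179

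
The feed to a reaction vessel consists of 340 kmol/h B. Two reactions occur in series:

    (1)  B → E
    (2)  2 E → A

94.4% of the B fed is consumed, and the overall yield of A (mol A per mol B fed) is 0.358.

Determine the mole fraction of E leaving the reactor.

0.355

Conversion of B: B consumed = 1ξ₁ = 0.944 × 340 → ξ₁ = 321 kmol/h.
Yield of A: 1ξ₂ / 340 = 0.358 → ξ₂ = 121.7 kmol/h.
Outlet amounts (n = n₀ + Σ ν·ξ):
  B: 340 − 1(321) = 19.04
  E: 0 + 1(321) − 2(121.7) = 77.52
  A: 0 + 1(121.7) = 121.7
Total out = 218.3 kmol/h; y_E = 77.52 / 218.3 = 0.3551.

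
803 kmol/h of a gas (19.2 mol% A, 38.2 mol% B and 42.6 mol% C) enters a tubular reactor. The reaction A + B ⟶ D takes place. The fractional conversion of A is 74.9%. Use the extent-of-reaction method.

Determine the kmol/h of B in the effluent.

191 kmol/h

A reacted = 0.749 × 154.2 = 115.5 kmol/h; ν_A = −1, so ξ = 115.5/1 = 115.5 kmol/h.
Outlet amounts (n = n₀ + ν ξ):
  A: 154.2 − 1(115.5) = 38.7
  B: 306.7 − 1(115.5) = 191.3
  D: 0 + 1(115.5) = 115.5
  C: 342.1 (inert)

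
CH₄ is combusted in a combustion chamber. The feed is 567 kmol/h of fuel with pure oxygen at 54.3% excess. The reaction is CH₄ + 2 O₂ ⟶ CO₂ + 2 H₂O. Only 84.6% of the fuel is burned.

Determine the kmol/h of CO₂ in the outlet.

480 kmol/h

Stoichiometric O₂ = 2 × 567 = 1134 kmol/h; O₂ fed = 1134 × 1.543 = 1750 kmol/h.
Fuel reacted = 0.846 × 567 → ξ = 479.7 kmol/h.
Outlet (n = n₀ + ν ξ):
  CH₄: 567 − 1(479.7) = 87.32
  O₂: 1750 − 2(479.7) = 790.4
  CO₂: 0 + 1(479.7) = 479.7
  H₂O: 0 + 2(479.7) = 959.4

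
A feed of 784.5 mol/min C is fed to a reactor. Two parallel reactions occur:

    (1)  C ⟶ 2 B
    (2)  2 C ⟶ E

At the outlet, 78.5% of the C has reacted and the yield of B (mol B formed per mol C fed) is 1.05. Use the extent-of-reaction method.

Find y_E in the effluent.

Yield of B: 2ξ₁ / 784.5 = 1.05 → ξ₁ = 411.9 mol/min.
Conversion of C: 1ξ₁ + 2ξ₂ = 0.785 × 784.5 = 615.8 → ξ₂ = 102 mol/min.
Outlet amounts (n = n₀ + Σ ν·ξ):
  C: 784.5 − 1(411.9) − 2(102) = 168.7
  B: 0 + 2(411.9) = 823.7
  E: 0 + 1(102) = 102
Total out = 1094 mol/min; y_E = 102 / 1094 = 0.09319.

0.0932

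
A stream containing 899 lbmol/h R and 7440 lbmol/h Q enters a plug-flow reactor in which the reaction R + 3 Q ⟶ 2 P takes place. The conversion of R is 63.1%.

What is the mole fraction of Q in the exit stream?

0.796

R reacted = 0.631 × 899 = 567.3 lbmol/h; ν_R = −1, so ξ = 567.3/1 = 567.3 lbmol/h.
Outlet amounts (n = n₀ + ν ξ):
  R: 899 − 1(567.3) = 331.7
  Q: 7440 − 3(567.3) = 5738
  P: 0 + 2(567.3) = 1135
Total out = 7204 lbmol/h; y_Q = 5738 / 7204 = 0.7965.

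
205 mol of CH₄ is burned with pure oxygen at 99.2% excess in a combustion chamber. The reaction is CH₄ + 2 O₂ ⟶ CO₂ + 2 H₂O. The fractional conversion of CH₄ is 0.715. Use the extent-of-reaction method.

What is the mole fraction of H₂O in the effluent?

Stoichiometric O₂ = 2 × 205 = 410 mol; O₂ fed = 410 × 1.992 = 816.7 mol.
Fuel reacted = 0.715 × 205 → ξ = 146.6 mol.
Outlet (n = n₀ + ν ξ):
  CH₄: 205 − 1(146.6) = 58.43
  O₂: 816.7 − 2(146.6) = 523.6
  CO₂: 0 + 1(146.6) = 146.6
  H₂O: 0 + 2(146.6) = 293.1
Total out = 1022 mol; y_H₂O = 293.1 / 1022 = 0.2869.

0.287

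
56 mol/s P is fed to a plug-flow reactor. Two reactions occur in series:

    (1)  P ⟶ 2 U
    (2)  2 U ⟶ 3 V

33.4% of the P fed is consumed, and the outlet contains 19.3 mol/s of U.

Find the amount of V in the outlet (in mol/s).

27.2 mol/s

Conversion of P: P consumed = 1ξ₁ = 0.334 × 56 → ξ₁ = 18.7 mol/s.
U balance: n_U = 0 + 2ξ₁ − 2ξ₂ = 19.3 → ξ₂ = (2·18.7 − 19.3)/2 = 9.054 mol/s.
Outlet amounts (n = n₀ + Σ ν·ξ):
  P: 56 − 1(18.7) = 37.3
  U: 0 + 2(18.7) − 2(9.054) = 19.3
  V: 0 + 3(9.054) = 27.16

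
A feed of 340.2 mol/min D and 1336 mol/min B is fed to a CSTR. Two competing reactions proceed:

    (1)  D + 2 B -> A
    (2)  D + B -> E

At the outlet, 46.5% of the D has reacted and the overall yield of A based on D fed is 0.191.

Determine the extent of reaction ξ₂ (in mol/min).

Yield of A: 1ξ₁ / 340.2 = 0.191 → ξ₁ = 64.98 mol/min.
Conversion of D: 1ξ₁ + 1ξ₂ = 0.465 × 340.2 = 158.2 → ξ₂ = 93.21 mol/min.
Outlet amounts (n = n₀ + Σ ν·ξ):
  D: 340.2 − 1(64.98) − 1(93.21) = 182
  B: 1336 − 2(64.98) − 1(93.21) = 1113
  A: 0 + 1(64.98) = 64.98
  E: 0 + 1(93.21) = 93.21

ξ₂ = 93.2 mol/min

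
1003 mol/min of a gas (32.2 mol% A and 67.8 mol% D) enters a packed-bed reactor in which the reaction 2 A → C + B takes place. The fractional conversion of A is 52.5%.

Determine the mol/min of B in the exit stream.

84.8 mol/min

A reacted = 0.525 × 323 = 169.6 mol/min; ν_A = −2, so ξ = 169.6/2 = 84.78 mol/min.
Outlet amounts (n = n₀ + ν ξ):
  A: 323 − 2(84.78) = 153.4
  C: 0 + 1(84.78) = 84.78
  B: 0 + 1(84.78) = 84.78
  D: 680 (inert)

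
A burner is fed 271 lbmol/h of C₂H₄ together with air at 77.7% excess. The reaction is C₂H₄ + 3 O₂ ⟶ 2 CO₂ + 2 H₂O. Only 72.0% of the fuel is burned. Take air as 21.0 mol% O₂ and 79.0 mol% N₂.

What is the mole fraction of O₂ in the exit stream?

0.12

Stoichiometric O₂ = 3 × 271 = 813 lbmol/h; O₂ fed = 813 × 1.777 = 1445 lbmol/h.
N₂ fed = 1445 × 79/21 = 5435 lbmol/h.
Fuel reacted = 0.72 × 271 → ξ = 195.1 lbmol/h.
Outlet (n = n₀ + ν ξ):
  C₂H₄: 271 − 1(195.1) = 75.88
  O₂: 1445 − 3(195.1) = 859.3
  N₂: 5435 (inert)
  CO₂: 0 + 2(195.1) = 390.2
  H₂O: 0 + 2(195.1) = 390.2
Total out = 7151 lbmol/h; y_O₂ = 859.3 / 7151 = 0.1202.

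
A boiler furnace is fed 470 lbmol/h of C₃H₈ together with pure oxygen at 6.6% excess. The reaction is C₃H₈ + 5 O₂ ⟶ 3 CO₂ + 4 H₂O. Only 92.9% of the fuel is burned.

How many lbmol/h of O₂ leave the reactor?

322 lbmol/h

Stoichiometric O₂ = 5 × 470 = 2350 lbmol/h; O₂ fed = 2350 × 1.066 = 2505 lbmol/h.
Fuel reacted = 0.929 × 470 → ξ = 436.6 lbmol/h.
Outlet (n = n₀ + ν ξ):
  C₃H₈: 470 − 1(436.6) = 33.37
  O₂: 2505 − 5(436.6) = 322
  CO₂: 0 + 3(436.6) = 1310
  H₂O: 0 + 4(436.6) = 1747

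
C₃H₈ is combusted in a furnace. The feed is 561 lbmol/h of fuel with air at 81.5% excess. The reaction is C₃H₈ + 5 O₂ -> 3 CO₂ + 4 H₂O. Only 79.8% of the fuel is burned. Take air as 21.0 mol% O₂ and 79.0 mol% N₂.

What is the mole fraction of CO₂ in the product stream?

Stoichiometric O₂ = 5 × 561 = 2805 lbmol/h; O₂ fed = 2805 × 1.815 = 5091 lbmol/h.
N₂ fed = 5091 × 79/21 = 19150 lbmol/h.
Fuel reacted = 0.798 × 561 → ξ = 447.7 lbmol/h.
Outlet (n = n₀ + ν ξ):
  C₃H₈: 561 − 1(447.7) = 113.3
  O₂: 5091 − 5(447.7) = 2853
  N₂: 19150 (inert)
  CO₂: 0 + 3(447.7) = 1343
  H₂O: 0 + 4(447.7) = 1791
Total out = 25250 lbmol/h; y_CO₂ = 1343 / 25250 = 0.05319.

0.0532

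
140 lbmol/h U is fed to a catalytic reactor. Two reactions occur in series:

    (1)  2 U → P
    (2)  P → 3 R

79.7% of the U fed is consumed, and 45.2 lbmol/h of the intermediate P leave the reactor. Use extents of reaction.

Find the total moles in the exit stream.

Conversion of U: U consumed = 2ξ₁ = 0.797 × 140 → ξ₁ = 55.79 lbmol/h.
P balance: n_P = 0 + 1ξ₁ − 1ξ₂ = 45.2 → ξ₂ = (1·55.79 − 45.2)/1 = 10.59 lbmol/h.
Outlet amounts (n = n₀ + Σ ν·ξ):
  U: 140 − 2(55.79) = 28.42
  P: 0 + 1(55.79) − 1(10.59) = 45.2
  R: 0 + 3(10.59) = 31.77
Total out = 28.42 + 45.2 + 31.77 = 105.4 lbmol/h.

105 lbmol/h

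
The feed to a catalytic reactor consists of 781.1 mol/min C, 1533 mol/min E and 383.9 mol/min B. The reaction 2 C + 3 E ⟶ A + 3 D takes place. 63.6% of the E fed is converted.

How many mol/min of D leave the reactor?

975 mol/min

E reacted = 0.636 × 1533 = 975 mol/min; ν_E = −3, so ξ = 975/3 = 325 mol/min.
Outlet amounts (n = n₀ + ν ξ):
  C: 781.1 − 2(325) = 131.1
  E: 1533 − 3(325) = 558
  A: 0 + 1(325) = 325
  D: 0 + 3(325) = 975
  B: 383.9 (inert)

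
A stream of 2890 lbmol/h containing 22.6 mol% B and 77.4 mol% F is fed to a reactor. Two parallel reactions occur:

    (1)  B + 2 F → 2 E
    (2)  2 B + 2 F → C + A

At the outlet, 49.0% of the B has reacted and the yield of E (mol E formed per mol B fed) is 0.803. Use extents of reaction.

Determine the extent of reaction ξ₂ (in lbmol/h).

ξ₂ = 28.9 lbmol/h

Yield of E: 2ξ₁ / 653.1 = 0.803 → ξ₁ = 262.2 lbmol/h.
Conversion of B: 1ξ₁ + 2ξ₂ = 0.49 × 653.1 = 320 → ξ₂ = 28.9 lbmol/h.
Outlet amounts (n = n₀ + Σ ν·ξ):
  B: 653.1 − 1(262.2) − 2(28.9) = 333.1
  F: 2237 − 2(262.2) − 2(28.9) = 1655
  E: 0 + 2(262.2) = 524.5
  C: 0 + 1(28.9) = 28.9
  A: 0 + 1(28.9) = 28.9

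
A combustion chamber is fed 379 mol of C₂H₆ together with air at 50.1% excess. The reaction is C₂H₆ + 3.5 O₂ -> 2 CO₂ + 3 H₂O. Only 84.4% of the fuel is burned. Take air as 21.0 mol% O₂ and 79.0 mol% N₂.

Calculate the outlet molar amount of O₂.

Stoichiometric O₂ = 3.5 × 379 = 1326 mol; O₂ fed = 1326 × 1.501 = 1991 mol.
N₂ fed = 1991 × 79/21 = 7490 mol.
Fuel reacted = 0.844 × 379 → ξ = 319.9 mol.
Outlet (n = n₀ + ν ξ):
  C₂H₆: 379 − 1(319.9) = 59.12
  O₂: 1991 − 3.5(319.9) = 871.5
  N₂: 7490 (inert)
  CO₂: 0 + 2(319.9) = 639.8
  H₂O: 0 + 3(319.9) = 959.6

872 mol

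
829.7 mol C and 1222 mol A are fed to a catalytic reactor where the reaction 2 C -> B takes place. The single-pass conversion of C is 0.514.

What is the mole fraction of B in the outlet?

C reacted = 0.514 × 829.7 = 426.5 mol; ν_C = −2, so ξ = 426.5/2 = 213.2 mol.
Outlet amounts (n = n₀ + ν ξ):
  C: 829.7 − 2(213.2) = 403.2
  B: 0 + 1(213.2) = 213.2
  A: 1222 (inert)
Total out = 1838 mol; y_B = 213.2 / 1838 = 0.116.

0.116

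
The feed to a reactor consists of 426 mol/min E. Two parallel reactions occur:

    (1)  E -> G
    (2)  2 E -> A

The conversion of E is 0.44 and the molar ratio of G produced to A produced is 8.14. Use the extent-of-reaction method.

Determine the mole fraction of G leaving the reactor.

Conversion of E: E consumed = 0.44 × 426 = 187.4 mol/min = 1ξ₁ + 2ξ₂.
Selectivity: 1ξ₁ / (1ξ₂) = 8.14 → ξ₁ = 8.14 ξ₂.
Substitute: (1·8.14 + 2) ξ₂ = 187.4 → ξ₂ = 18.49 mol/min, ξ₁ = 150.5 mol/min.
Outlet amounts (n = n₀ + Σ ν·ξ):
  E: 426 − 1(150.5) − 2(18.49) = 238.6
  G: 0 + 1(150.5) = 150.5
  A: 0 + 1(18.49) = 18.49
Total out = 407.5 mol/min; y_G = 150.5 / 407.5 = 0.3692.

0.369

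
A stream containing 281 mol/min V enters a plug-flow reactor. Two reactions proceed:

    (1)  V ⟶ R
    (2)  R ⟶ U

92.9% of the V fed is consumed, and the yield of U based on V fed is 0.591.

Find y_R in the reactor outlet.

0.338

Conversion of V: V consumed = 1ξ₁ = 0.929 × 281 → ξ₁ = 261 mol/min.
Yield of U: 1ξ₂ / 281 = 0.591 → ξ₂ = 166.1 mol/min.
Outlet amounts (n = n₀ + Σ ν·ξ):
  V: 281 − 1(261) = 19.95
  R: 0 + 1(261) − 1(166.1) = 94.98
  U: 0 + 1(166.1) = 166.1
Total out = 281 mol/min; y_R = 94.98 / 281 = 0.338.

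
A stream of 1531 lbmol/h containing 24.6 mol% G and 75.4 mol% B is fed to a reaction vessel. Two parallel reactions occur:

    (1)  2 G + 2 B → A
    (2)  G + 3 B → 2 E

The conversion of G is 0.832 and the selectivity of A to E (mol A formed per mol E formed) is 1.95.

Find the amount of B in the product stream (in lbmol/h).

Conversion of G: G consumed = 0.832 × 376.6 = 313.4 lbmol/h = 2ξ₁ + 1ξ₂.
Selectivity: 1ξ₁ / (2ξ₂) = 1.95 → ξ₁ = 3.9 ξ₂.
Substitute: (2·3.9 + 1) ξ₂ = 313.4 → ξ₂ = 35.61 lbmol/h, ξ₁ = 138.9 lbmol/h.
Outlet amounts (n = n₀ + Σ ν·ξ):
  G: 376.6 − 2(138.9) − 1(35.61) = 63.27
  B: 1154 − 2(138.9) − 3(35.61) = 769.8
  A: 0 + 1(138.9) = 138.9
  E: 0 + 2(35.61) = 71.22

770 lbmol/h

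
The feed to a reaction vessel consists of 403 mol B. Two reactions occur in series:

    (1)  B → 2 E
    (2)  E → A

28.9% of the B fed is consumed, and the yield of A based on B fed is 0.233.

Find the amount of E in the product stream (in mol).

Conversion of B: B consumed = 1ξ₁ = 0.289 × 403 → ξ₁ = 116.5 mol.
Yield of A: 1ξ₂ / 403 = 0.233 → ξ₂ = 93.9 mol.
Outlet amounts (n = n₀ + Σ ν·ξ):
  B: 403 − 1(116.5) = 286.5
  E: 0 + 2(116.5) − 1(93.9) = 139
  A: 0 + 1(93.9) = 93.9

139 mol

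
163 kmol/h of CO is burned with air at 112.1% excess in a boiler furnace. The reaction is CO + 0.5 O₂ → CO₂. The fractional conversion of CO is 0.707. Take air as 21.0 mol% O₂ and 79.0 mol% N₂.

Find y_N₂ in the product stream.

0.7

Stoichiometric O₂ = 0.5 × 163 = 81.5 kmol/h; O₂ fed = 81.5 × 2.121 = 172.9 kmol/h.
N₂ fed = 172.9 × 79/21 = 650.3 kmol/h.
Fuel reacted = 0.707 × 163 → ξ = 115.2 kmol/h.
Outlet (n = n₀ + ν ξ):
  CO: 163 − 1(115.2) = 47.76
  O₂: 172.9 − 0.5(115.2) = 115.2
  N₂: 650.3 (inert)
  CO₂: 0 + 1(115.2) = 115.2
Total out = 928.5 kmol/h; y_N₂ = 650.3 / 928.5 = 0.7003.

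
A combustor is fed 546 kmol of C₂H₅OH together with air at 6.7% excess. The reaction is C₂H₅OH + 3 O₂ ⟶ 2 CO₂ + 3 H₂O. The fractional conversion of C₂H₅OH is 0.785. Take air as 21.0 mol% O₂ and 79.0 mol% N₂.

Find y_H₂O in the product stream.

Stoichiometric O₂ = 3 × 546 = 1638 kmol; O₂ fed = 1638 × 1.067 = 1748 kmol.
N₂ fed = 1748 × 79/21 = 6575 kmol.
Fuel reacted = 0.785 × 546 → ξ = 428.6 kmol.
Outlet (n = n₀ + ν ξ):
  C₂H₅OH: 546 − 1(428.6) = 117.4
  O₂: 1748 − 3(428.6) = 461.9
  N₂: 6575 (inert)
  CO₂: 0 + 2(428.6) = 857.2
  H₂O: 0 + 3(428.6) = 1286
Total out = 9297 kmol; y_H₂O = 1286 / 9297 = 0.1383.

0.138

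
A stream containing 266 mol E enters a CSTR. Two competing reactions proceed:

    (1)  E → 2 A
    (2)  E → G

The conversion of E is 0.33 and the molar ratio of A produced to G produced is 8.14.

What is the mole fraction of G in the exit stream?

Conversion of E: E consumed = 0.33 × 266 = 87.78 mol = 1ξ₁ + 1ξ₂.
Selectivity: 2ξ₁ / (1ξ₂) = 8.14 → ξ₁ = 4.07 ξ₂.
Substitute: (1·4.07 + 1) ξ₂ = 87.78 → ξ₂ = 17.31 mol, ξ₁ = 70.47 mol.
Outlet amounts (n = n₀ + Σ ν·ξ):
  E: 266 − 1(70.47) − 1(17.31) = 178.2
  A: 0 + 2(70.47) = 140.9
  G: 0 + 1(17.31) = 17.31
Total out = 336.5 mol; y_G = 17.31 / 336.5 = 0.05146.

0.0515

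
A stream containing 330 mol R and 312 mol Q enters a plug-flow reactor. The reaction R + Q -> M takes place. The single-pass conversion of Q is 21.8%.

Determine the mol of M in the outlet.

Q reacted = 0.218 × 312 = 68.02 mol; ν_Q = −1, so ξ = 68.02/1 = 68.02 mol.
Outlet amounts (n = n₀ + ν ξ):
  R: 330 − 1(68.02) = 262
  Q: 312 − 1(68.02) = 244
  M: 0 + 1(68.02) = 68.02

68 mol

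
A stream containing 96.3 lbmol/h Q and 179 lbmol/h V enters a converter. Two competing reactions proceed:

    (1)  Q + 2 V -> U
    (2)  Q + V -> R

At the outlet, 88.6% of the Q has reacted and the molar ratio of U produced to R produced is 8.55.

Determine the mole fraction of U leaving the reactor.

Conversion of Q: Q consumed = 0.886 × 96.3 = 85.32 lbmol/h = 1ξ₁ + 1ξ₂.
Selectivity: 1ξ₁ / (1ξ₂) = 8.55 → ξ₁ = 8.55 ξ₂.
Substitute: (1·8.55 + 1) ξ₂ = 85.32 → ξ₂ = 8.934 lbmol/h, ξ₁ = 76.39 lbmol/h.
Outlet amounts (n = n₀ + Σ ν·ξ):
  Q: 96.3 − 1(76.39) − 1(8.934) = 10.98
  V: 179 − 2(76.39) − 1(8.934) = 17.29
  U: 0 + 1(76.39) = 76.39
  R: 0 + 1(8.934) = 8.934
Total out = 113.6 lbmol/h; y_U = 76.39 / 113.6 = 0.6725.

0.672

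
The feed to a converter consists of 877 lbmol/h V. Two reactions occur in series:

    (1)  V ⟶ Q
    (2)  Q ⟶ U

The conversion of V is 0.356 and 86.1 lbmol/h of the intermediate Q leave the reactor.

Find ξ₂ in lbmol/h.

ξ₂ = 226 lbmol/h

Conversion of V: V consumed = 1ξ₁ = 0.356 × 877 → ξ₁ = 312.2 lbmol/h.
Q balance: n_Q = 0 + 1ξ₁ − 1ξ₂ = 86.1 → ξ₂ = (1·312.2 − 86.1)/1 = 226.1 lbmol/h.
Outlet amounts (n = n₀ + Σ ν·ξ):
  V: 877 − 1(312.2) = 564.8
  Q: 0 + 1(312.2) − 1(226.1) = 86.1
  U: 0 + 1(226.1) = 226.1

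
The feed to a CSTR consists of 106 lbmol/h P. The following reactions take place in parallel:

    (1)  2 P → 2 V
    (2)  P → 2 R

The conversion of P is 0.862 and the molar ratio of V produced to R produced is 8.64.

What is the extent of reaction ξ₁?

ξ₁ = 43.2 lbmol/h

Conversion of P: P consumed = 0.862 × 106 = 91.37 lbmol/h = 2ξ₁ + 1ξ₂.
Selectivity: 2ξ₁ / (2ξ₂) = 8.64 → ξ₁ = 8.64 ξ₂.
Substitute: (2·8.64 + 1) ξ₂ = 91.37 → ξ₂ = 4.998 lbmol/h, ξ₁ = 43.19 lbmol/h.
Outlet amounts (n = n₀ + Σ ν·ξ):
  P: 106 − 2(43.19) − 1(4.998) = 14.63
  V: 0 + 2(43.19) = 86.37
  R: 0 + 2(4.998) = 9.997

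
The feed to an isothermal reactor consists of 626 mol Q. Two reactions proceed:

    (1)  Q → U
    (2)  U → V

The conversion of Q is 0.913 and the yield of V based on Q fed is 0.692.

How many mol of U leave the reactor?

138 mol

Conversion of Q: Q consumed = 1ξ₁ = 0.913 × 626 → ξ₁ = 571.5 mol.
Yield of V: 1ξ₂ / 626 = 0.692 → ξ₂ = 433.2 mol.
Outlet amounts (n = n₀ + Σ ν·ξ):
  Q: 626 − 1(571.5) = 54.46
  U: 0 + 1(571.5) − 1(433.2) = 138.3
  V: 0 + 1(433.2) = 433.2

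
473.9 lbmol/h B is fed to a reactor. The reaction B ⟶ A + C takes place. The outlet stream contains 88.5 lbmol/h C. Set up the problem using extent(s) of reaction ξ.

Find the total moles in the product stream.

562 lbmol/h

For C: n = n₀ + 1ξ → 88.5 = 0 + 1ξ, giving ξ = 88.5 lbmol/h.
Outlet amounts (n = n₀ + ν ξ):
  B: 473.9 − 1(88.5) = 385.4
  A: 0 + 1(88.5) = 88.5
  C: 0 + 1(88.5) = 88.5
Total out = 385.4 + 88.5 + 88.5 = 562.4 lbmol/h.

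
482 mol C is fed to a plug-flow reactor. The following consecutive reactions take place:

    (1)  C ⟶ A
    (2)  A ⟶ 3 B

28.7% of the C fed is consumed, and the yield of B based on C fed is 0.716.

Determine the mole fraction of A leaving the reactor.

Conversion of C: C consumed = 1ξ₁ = 0.287 × 482 → ξ₁ = 138.3 mol.
Yield of B: 3ξ₂ / 482 = 0.716 → ξ₂ = 115 mol.
Outlet amounts (n = n₀ + Σ ν·ξ):
  C: 482 − 1(138.3) = 343.7
  A: 0 + 1(138.3) − 1(115) = 23.3
  B: 0 + 3(115) = 345.1
Total out = 712.1 mol; y_A = 23.3 / 712.1 = 0.03272.

0.0327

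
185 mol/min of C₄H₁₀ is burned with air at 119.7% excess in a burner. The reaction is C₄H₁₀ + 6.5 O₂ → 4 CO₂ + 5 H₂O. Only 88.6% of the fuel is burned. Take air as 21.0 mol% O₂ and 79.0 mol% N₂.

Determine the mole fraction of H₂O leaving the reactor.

Stoichiometric O₂ = 6.5 × 185 = 1202 mol/min; O₂ fed = 1202 × 2.197 = 2642 mol/min.
N₂ fed = 2642 × 79/21 = 9939 mol/min.
Fuel reacted = 0.886 × 185 → ξ = 163.9 mol/min.
Outlet (n = n₀ + ν ξ):
  C₄H₁₀: 185 − 1(163.9) = 21.09
  O₂: 2642 − 6.5(163.9) = 1576
  N₂: 9939 (inert)
  CO₂: 0 + 4(163.9) = 655.6
  H₂O: 0 + 5(163.9) = 819.5
Total out = 13010 mol/min; y_H₂O = 819.5 / 13010 = 0.06299.

0.063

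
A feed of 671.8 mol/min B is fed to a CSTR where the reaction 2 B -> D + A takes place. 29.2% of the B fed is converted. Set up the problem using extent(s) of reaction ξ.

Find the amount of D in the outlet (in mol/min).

98.1 mol/min

B reacted = 0.292 × 671.8 = 196.2 mol/min; ν_B = −2, so ξ = 196.2/2 = 98.08 mol/min.
Outlet amounts (n = n₀ + ν ξ):
  B: 671.8 − 2(98.08) = 475.6
  D: 0 + 1(98.08) = 98.08
  A: 0 + 1(98.08) = 98.08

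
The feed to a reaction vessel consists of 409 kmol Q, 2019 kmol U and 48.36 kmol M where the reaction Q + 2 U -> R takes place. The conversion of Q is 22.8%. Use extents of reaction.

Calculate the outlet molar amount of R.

Q reacted = 0.228 × 409 = 93.25 kmol; ν_Q = −1, so ξ = 93.25/1 = 93.25 kmol.
Outlet amounts (n = n₀ + ν ξ):
  Q: 409 − 1(93.25) = 315.7
  U: 2019 − 2(93.25) = 1832
  R: 0 + 1(93.25) = 93.25
  M: 48.36 (inert)

93.3 kmol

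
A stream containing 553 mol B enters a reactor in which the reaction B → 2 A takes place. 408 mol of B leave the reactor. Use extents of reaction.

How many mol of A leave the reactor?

290 mol

For B: n = n₀ − 1ξ → 408 = 553 − 1ξ, giving ξ = 145 mol.
Outlet amounts (n = n₀ + ν ξ):
  B: 553 − 1(145) = 408
  A: 0 + 2(145) = 290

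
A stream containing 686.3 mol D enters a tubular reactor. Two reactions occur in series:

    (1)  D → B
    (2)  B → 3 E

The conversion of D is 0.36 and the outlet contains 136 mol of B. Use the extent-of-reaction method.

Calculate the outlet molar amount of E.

Conversion of D: D consumed = 1ξ₁ = 0.36 × 686.3 → ξ₁ = 247.1 mol.
B balance: n_B = 0 + 1ξ₁ − 1ξ₂ = 136 → ξ₂ = (1·247.1 − 136)/1 = 111.1 mol.
Outlet amounts (n = n₀ + Σ ν·ξ):
  D: 686.3 − 1(247.1) = 439.2
  B: 0 + 1(247.1) − 1(111.1) = 136
  E: 0 + 3(111.1) = 333.2

333 mol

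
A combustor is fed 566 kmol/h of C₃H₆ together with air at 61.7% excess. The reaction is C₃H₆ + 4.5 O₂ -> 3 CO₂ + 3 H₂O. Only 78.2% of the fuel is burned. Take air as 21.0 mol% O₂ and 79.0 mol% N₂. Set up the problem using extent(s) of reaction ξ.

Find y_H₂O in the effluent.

0.0651

Stoichiometric O₂ = 4.5 × 566 = 2547 kmol/h; O₂ fed = 2547 × 1.617 = 4118 kmol/h.
N₂ fed = 4118 × 79/21 = 15490 kmol/h.
Fuel reacted = 0.782 × 566 → ξ = 442.6 kmol/h.
Outlet (n = n₀ + ν ξ):
  C₃H₆: 566 − 1(442.6) = 123.4
  O₂: 4118 − 4.5(442.6) = 2127
  N₂: 15490 (inert)
  CO₂: 0 + 3(442.6) = 1328
  H₂O: 0 + 3(442.6) = 1328
Total out = 20400 kmol/h; y_H₂O = 1328 / 20400 = 0.06509.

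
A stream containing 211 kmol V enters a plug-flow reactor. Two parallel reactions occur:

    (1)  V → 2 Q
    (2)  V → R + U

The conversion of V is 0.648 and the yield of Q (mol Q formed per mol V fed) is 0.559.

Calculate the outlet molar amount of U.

77.8 kmol

Yield of Q: 2ξ₁ / 211 = 0.559 → ξ₁ = 58.97 kmol.
Conversion of V: 1ξ₁ + 1ξ₂ = 0.648 × 211 = 136.7 → ξ₂ = 77.75 kmol.
Outlet amounts (n = n₀ + Σ ν·ξ):
  V: 211 − 1(58.97) − 1(77.75) = 74.27
  Q: 0 + 2(58.97) = 117.9
  R: 0 + 1(77.75) = 77.75
  U: 0 + 1(77.75) = 77.75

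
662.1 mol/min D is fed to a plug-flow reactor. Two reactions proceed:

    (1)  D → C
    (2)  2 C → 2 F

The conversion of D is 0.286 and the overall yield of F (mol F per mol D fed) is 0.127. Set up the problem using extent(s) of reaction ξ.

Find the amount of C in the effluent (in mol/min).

Conversion of D: D consumed = 1ξ₁ = 0.286 × 662.1 → ξ₁ = 189.4 mol/min.
Yield of F: 2ξ₂ / 662.1 = 0.127 → ξ₂ = 42.04 mol/min.
Outlet amounts (n = n₀ + Σ ν·ξ):
  D: 662.1 − 1(189.4) = 472.7
  C: 0 + 1(189.4) − 2(42.04) = 105.3
  F: 0 + 2(42.04) = 84.09

105 mol/min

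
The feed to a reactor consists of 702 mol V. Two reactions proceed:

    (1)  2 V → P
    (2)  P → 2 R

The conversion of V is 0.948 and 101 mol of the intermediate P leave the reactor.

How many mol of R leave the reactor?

463 mol

Conversion of V: V consumed = 2ξ₁ = 0.948 × 702 → ξ₁ = 332.7 mol.
P balance: n_P = 0 + 1ξ₁ − 1ξ₂ = 101 → ξ₂ = (1·332.7 − 101)/1 = 231.7 mol.
Outlet amounts (n = n₀ + Σ ν·ξ):
  V: 702 − 2(332.7) = 36.5
  P: 0 + 1(332.7) − 1(231.7) = 101
  R: 0 + 2(231.7) = 463.5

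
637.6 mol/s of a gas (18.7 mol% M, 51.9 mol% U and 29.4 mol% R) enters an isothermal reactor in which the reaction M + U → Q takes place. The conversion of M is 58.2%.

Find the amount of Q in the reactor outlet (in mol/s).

M reacted = 0.582 × 119.2 = 69.39 mol/s; ν_M = −1, so ξ = 69.39/1 = 69.39 mol/s.
Outlet amounts (n = n₀ + ν ξ):
  M: 119.2 − 1(69.39) = 49.84
  U: 330.9 − 1(69.39) = 261.5
  Q: 0 + 1(69.39) = 69.39
  R: 187.5 (inert)

69.4 mol/s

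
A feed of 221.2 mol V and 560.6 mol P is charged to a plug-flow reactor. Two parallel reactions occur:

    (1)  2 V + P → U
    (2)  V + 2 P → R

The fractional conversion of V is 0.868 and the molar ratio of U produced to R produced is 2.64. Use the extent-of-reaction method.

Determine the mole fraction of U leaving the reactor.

Conversion of V: V consumed = 0.868 × 221.2 = 192 mol = 2ξ₁ + 1ξ₂.
Selectivity: 1ξ₁ / (1ξ₂) = 2.64 → ξ₁ = 2.64 ξ₂.
Substitute: (2·2.64 + 1) ξ₂ = 192 → ξ₂ = 30.57 mol, ξ₁ = 80.71 mol.
Outlet amounts (n = n₀ + Σ ν·ξ):
  V: 221.2 − 2(80.71) − 1(30.57) = 29.2
  P: 560.6 − 1(80.71) − 2(30.57) = 418.7
  U: 0 + 1(80.71) = 80.71
  R: 0 + 1(30.57) = 30.57
Total out = 559.2 mol; y_U = 80.71 / 559.2 = 0.1443.

0.144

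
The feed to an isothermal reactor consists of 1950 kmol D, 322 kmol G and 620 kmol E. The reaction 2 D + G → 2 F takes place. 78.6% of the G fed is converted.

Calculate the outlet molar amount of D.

G reacted = 0.786 × 322 = 253.1 kmol; ν_G = −1, so ξ = 253.1/1 = 253.1 kmol.
Outlet amounts (n = n₀ + ν ξ):
  D: 1950 − 2(253.1) = 1444
  G: 322 − 1(253.1) = 68.91
  F: 0 + 2(253.1) = 506.2
  E: 620 (inert)

1440 kmol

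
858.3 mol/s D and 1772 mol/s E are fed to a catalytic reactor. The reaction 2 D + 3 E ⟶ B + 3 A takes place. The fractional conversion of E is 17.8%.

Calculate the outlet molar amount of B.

E reacted = 0.178 × 1772 = 315.4 mol/s; ν_E = −3, so ξ = 315.4/3 = 105.1 mol/s.
Outlet amounts (n = n₀ + ν ξ):
  D: 858.3 − 2(105.1) = 648
  E: 1772 − 3(105.1) = 1457
  B: 0 + 1(105.1) = 105.1
  A: 0 + 3(105.1) = 315.4

105 mol/s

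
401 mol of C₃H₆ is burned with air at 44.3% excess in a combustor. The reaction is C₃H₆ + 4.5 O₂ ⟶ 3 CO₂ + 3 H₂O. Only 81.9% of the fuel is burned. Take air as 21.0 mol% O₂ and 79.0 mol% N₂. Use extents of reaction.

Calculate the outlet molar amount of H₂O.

985 mol

Stoichiometric O₂ = 4.5 × 401 = 1804 mol; O₂ fed = 1804 × 1.443 = 2604 mol.
N₂ fed = 2604 × 79/21 = 9796 mol.
Fuel reacted = 0.819 × 401 → ξ = 328.4 mol.
Outlet (n = n₀ + ν ξ):
  C₃H₆: 401 − 1(328.4) = 72.58
  O₂: 2604 − 4.5(328.4) = 1126
  N₂: 9796 (inert)
  CO₂: 0 + 3(328.4) = 985.3
  H₂O: 0 + 3(328.4) = 985.3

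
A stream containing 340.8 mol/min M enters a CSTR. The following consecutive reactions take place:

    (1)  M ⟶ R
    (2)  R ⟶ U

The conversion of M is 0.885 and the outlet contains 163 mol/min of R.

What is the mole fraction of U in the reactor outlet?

0.407

Conversion of M: M consumed = 1ξ₁ = 0.885 × 340.8 → ξ₁ = 301.6 mol/min.
R balance: n_R = 0 + 1ξ₁ − 1ξ₂ = 163 → ξ₂ = (1·301.6 − 163)/1 = 138.6 mol/min.
Outlet amounts (n = n₀ + Σ ν·ξ):
  M: 340.8 − 1(301.6) = 39.19
  R: 0 + 1(301.6) − 1(138.6) = 163
  U: 0 + 1(138.6) = 138.6
Total out = 340.8 mol/min; y_U = 138.6 / 340.8 = 0.4067.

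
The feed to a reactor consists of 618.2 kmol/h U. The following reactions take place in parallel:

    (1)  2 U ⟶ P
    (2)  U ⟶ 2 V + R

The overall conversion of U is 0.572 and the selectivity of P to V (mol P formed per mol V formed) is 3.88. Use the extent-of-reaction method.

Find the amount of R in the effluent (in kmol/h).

21.4 kmol/h

Conversion of U: U consumed = 0.572 × 618.2 = 353.6 kmol/h = 2ξ₁ + 1ξ₂.
Selectivity: 1ξ₁ / (2ξ₂) = 3.88 → ξ₁ = 7.76 ξ₂.
Substitute: (2·7.76 + 1) ξ₂ = 353.6 → ξ₂ = 21.4 kmol/h, ξ₁ = 166.1 kmol/h.
Outlet amounts (n = n₀ + Σ ν·ξ):
  U: 618.2 − 2(166.1) − 1(21.4) = 264.6
  P: 0 + 1(166.1) = 166.1
  V: 0 + 2(21.4) = 42.81
  R: 0 + 1(21.4) = 21.4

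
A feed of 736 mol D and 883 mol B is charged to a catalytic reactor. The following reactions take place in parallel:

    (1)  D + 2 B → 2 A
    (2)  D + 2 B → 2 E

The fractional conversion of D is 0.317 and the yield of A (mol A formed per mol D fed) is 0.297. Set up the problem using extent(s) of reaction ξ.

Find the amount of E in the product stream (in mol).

Yield of A: 2ξ₁ / 736 = 0.297 → ξ₁ = 109.3 mol.
Conversion of D: 1ξ₁ + 1ξ₂ = 0.317 × 736 = 233.3 → ξ₂ = 124 mol.
Outlet amounts (n = n₀ + Σ ν·ξ):
  D: 736 − 1(109.3) − 1(124) = 502.7
  B: 883 − 2(109.3) − 2(124) = 416.4
  A: 0 + 2(109.3) = 218.6
  E: 0 + 2(124) = 248

248 mol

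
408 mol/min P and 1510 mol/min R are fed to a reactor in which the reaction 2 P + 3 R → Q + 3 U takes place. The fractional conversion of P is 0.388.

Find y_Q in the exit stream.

0.043

P reacted = 0.388 × 408 = 158.3 mol/min; ν_P = −2, so ξ = 158.3/2 = 79.15 mol/min.
Outlet amounts (n = n₀ + ν ξ):
  P: 408 − 2(79.15) = 249.7
  R: 1510 − 3(79.15) = 1273
  Q: 0 + 1(79.15) = 79.15
  U: 0 + 3(79.15) = 237.5
Total out = 1839 mol/min; y_Q = 79.15 / 1839 = 0.04304.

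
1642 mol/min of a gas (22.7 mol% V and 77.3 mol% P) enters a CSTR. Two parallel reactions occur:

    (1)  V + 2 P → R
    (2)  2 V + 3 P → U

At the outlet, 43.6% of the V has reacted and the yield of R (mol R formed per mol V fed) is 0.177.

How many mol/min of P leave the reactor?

993 mol/min

Yield of R: 1ξ₁ / 372.7 = 0.177 → ξ₁ = 65.97 mol/min.
Conversion of V: 1ξ₁ + 2ξ₂ = 0.436 × 372.7 = 162.5 → ξ₂ = 48.27 mol/min.
Outlet amounts (n = n₀ + Σ ν·ξ):
  V: 372.7 − 1(65.97) − 2(48.27) = 210.2
  P: 1269 − 2(65.97) − 3(48.27) = 992.5
  R: 0 + 1(65.97) = 65.97
  U: 0 + 1(48.27) = 48.27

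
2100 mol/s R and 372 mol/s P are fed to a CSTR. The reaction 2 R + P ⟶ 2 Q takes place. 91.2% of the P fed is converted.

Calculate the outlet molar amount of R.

1420 mol/s

P reacted = 0.912 × 372 = 339.3 mol/s; ν_P = −1, so ξ = 339.3/1 = 339.3 mol/s.
Outlet amounts (n = n₀ + ν ξ):
  R: 2100 − 2(339.3) = 1421
  P: 372 − 1(339.3) = 32.74
  Q: 0 + 2(339.3) = 678.5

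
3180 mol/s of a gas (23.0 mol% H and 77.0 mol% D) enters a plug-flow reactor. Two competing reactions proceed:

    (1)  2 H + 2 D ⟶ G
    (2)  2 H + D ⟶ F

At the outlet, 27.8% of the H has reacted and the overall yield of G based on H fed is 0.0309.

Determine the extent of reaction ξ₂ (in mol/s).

ξ₂ = 79.1 mol/s

Yield of G: 1ξ₁ / 731.4 = 0.0309 → ξ₁ = 22.6 mol/s.
Conversion of H: 2ξ₁ + 2ξ₂ = 0.278 × 731.4 = 203.3 → ξ₂ = 79.06 mol/s.
Outlet amounts (n = n₀ + Σ ν·ξ):
  H: 731.4 − 2(22.6) − 2(79.06) = 528.1
  D: 2449 − 2(22.6) − 1(79.06) = 2324
  G: 0 + 1(22.6) = 22.6
  F: 0 + 1(79.06) = 79.06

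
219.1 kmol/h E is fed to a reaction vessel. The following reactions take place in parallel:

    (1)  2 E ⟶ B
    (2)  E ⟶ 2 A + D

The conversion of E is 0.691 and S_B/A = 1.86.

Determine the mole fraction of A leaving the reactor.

0.191

Conversion of E: E consumed = 0.691 × 219.1 = 151.4 kmol/h = 2ξ₁ + 1ξ₂.
Selectivity: 1ξ₁ / (2ξ₂) = 1.86 → ξ₁ = 3.72 ξ₂.
Substitute: (2·3.72 + 1) ξ₂ = 151.4 → ξ₂ = 17.94 kmol/h, ξ₁ = 66.73 kmol/h.
Outlet amounts (n = n₀ + Σ ν·ξ):
  E: 219.1 − 2(66.73) − 1(17.94) = 67.7
  B: 0 + 1(66.73) = 66.73
  A: 0 + 2(17.94) = 35.88
  D: 0 + 1(17.94) = 17.94
Total out = 188.2 kmol/h; y_A = 35.88 / 188.2 = 0.1906.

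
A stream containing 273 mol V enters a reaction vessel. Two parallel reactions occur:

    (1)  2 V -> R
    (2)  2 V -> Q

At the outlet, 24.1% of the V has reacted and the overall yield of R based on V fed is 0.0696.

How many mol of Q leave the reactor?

13.9 mol

Yield of R: 1ξ₁ / 273 = 0.0696 → ξ₁ = 19 mol.
Conversion of V: 2ξ₁ + 2ξ₂ = 0.241 × 273 = 65.79 → ξ₂ = 13.9 mol.
Outlet amounts (n = n₀ + Σ ν·ξ):
  V: 273 − 2(19) − 2(13.9) = 207.2
  R: 0 + 1(19) = 19
  Q: 0 + 1(13.9) = 13.9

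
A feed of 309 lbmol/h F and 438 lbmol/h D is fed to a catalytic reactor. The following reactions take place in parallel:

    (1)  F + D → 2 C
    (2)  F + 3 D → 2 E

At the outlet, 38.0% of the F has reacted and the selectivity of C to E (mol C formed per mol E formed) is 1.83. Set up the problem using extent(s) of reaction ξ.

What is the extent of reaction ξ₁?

ξ₁ = 75.9 lbmol/h

Conversion of F: F consumed = 0.38 × 309 = 117.4 lbmol/h = 1ξ₁ + 1ξ₂.
Selectivity: 2ξ₁ / (2ξ₂) = 1.83 → ξ₁ = 1.83 ξ₂.
Substitute: (1·1.83 + 1) ξ₂ = 117.4 → ξ₂ = 41.49 lbmol/h, ξ₁ = 75.93 lbmol/h.
Outlet amounts (n = n₀ + Σ ν·ξ):
  F: 309 − 1(75.93) − 1(41.49) = 191.6
  D: 438 − 1(75.93) − 3(41.49) = 237.6
  C: 0 + 2(75.93) = 151.9
  E: 0 + 2(41.49) = 82.98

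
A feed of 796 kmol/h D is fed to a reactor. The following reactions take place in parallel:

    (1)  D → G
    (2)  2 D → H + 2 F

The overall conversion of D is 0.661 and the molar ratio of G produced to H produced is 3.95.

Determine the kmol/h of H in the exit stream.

88.4 kmol/h

Conversion of D: D consumed = 0.661 × 796 = 526.2 kmol/h = 1ξ₁ + 2ξ₂.
Selectivity: 1ξ₁ / (1ξ₂) = 3.95 → ξ₁ = 3.95 ξ₂.
Substitute: (1·3.95 + 2) ξ₂ = 526.2 → ξ₂ = 88.43 kmol/h, ξ₁ = 349.3 kmol/h.
Outlet amounts (n = n₀ + Σ ν·ξ):
  D: 796 − 1(349.3) − 2(88.43) = 269.8
  G: 0 + 1(349.3) = 349.3
  H: 0 + 1(88.43) = 88.43
  F: 0 + 2(88.43) = 176.9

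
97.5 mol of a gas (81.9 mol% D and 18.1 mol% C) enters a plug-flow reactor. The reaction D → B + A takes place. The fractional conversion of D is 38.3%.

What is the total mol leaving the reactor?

128 mol

D reacted = 0.383 × 79.85 = 30.58 mol; ν_D = −1, so ξ = 30.58/1 = 30.58 mol.
Outlet amounts (n = n₀ + ν ξ):
  D: 79.85 − 1(30.58) = 49.27
  B: 0 + 1(30.58) = 30.58
  A: 0 + 1(30.58) = 30.58
  C: 17.65 (inert)
Total out = 49.27 + 30.58 + 30.58 + 17.65 = 128.1 mol.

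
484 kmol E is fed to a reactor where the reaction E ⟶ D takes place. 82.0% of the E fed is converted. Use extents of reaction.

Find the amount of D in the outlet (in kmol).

E reacted = 0.82 × 484 = 396.9 kmol; ν_E = −1, so ξ = 396.9/1 = 396.9 kmol.
Outlet amounts (n = n₀ + ν ξ):
  E: 484 − 1(396.9) = 87.12
  D: 0 + 1(396.9) = 396.9

397 kmol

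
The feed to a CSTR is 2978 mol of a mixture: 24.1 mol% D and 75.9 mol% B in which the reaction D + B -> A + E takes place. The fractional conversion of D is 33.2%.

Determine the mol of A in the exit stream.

238 mol

D reacted = 0.332 × 717.7 = 238.3 mol; ν_D = −1, so ξ = 238.3/1 = 238.3 mol.
Outlet amounts (n = n₀ + ν ξ):
  D: 717.7 − 1(238.3) = 479.4
  B: 2260 − 1(238.3) = 2022
  A: 0 + 1(238.3) = 238.3
  E: 0 + 1(238.3) = 238.3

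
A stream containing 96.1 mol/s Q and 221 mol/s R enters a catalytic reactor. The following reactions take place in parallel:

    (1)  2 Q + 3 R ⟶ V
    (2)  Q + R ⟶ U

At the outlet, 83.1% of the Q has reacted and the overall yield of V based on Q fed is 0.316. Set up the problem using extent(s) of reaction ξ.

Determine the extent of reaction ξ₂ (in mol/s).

ξ₂ = 19.1 mol/s

Yield of V: 1ξ₁ / 96.1 = 0.316 → ξ₁ = 30.37 mol/s.
Conversion of Q: 2ξ₁ + 1ξ₂ = 0.831 × 96.1 = 79.86 → ξ₂ = 19.12 mol/s.
Outlet amounts (n = n₀ + Σ ν·ξ):
  Q: 96.1 − 2(30.37) − 1(19.12) = 16.24
  R: 221 − 3(30.37) − 1(19.12) = 110.8
  V: 0 + 1(30.37) = 30.37
  U: 0 + 1(19.12) = 19.12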